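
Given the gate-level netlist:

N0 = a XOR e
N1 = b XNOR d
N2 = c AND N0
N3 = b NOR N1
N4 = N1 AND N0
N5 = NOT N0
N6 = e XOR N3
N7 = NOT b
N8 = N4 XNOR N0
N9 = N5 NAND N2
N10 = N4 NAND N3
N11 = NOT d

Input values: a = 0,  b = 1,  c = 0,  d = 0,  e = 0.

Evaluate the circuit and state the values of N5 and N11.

N0 = a XOR e = 0 XOR 0 = 0
N5 = NOT N0 = NOT 0 = 1
N11 = NOT d = NOT 0 = 1

N5 = 1; N11 = 1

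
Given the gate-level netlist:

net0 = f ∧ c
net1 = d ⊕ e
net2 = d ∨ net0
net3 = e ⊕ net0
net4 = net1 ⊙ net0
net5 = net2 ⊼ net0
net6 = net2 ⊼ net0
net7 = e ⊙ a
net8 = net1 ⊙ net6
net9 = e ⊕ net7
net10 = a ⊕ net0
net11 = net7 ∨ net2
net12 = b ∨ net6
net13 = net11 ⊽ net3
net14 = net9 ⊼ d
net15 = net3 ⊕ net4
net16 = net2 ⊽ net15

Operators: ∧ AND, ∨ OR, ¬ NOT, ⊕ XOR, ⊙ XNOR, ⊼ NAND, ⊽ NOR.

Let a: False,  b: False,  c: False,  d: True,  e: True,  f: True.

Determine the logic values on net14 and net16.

net0 = f AND c = True AND False = False
net1 = d XOR e = True XOR True = False
net2 = d OR net0 = True OR False = True
net3 = e XOR net0 = True XOR False = True
net4 = net1 XNOR net0 = False XNOR False = True
net7 = e XNOR a = True XNOR False = False
net9 = e XOR net7 = True XOR False = True
net14 = net9 NAND d = True NAND True = False
net15 = net3 XOR net4 = True XOR True = False
net16 = net2 NOR net15 = True NOR False = False

net14 = False  net16 = False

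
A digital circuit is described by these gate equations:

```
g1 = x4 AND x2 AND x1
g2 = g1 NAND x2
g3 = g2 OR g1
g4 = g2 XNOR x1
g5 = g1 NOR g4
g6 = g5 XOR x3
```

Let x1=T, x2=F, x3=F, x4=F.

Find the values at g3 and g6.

g3 = T, g6 = F

g1 = x4 AND x2 AND x1 = F AND F AND T = F
g2 = g1 NAND x2 = F NAND F = T
g3 = g2 OR g1 = T OR F = T
g4 = g2 XNOR x1 = T XNOR T = T
g5 = g1 NOR g4 = F NOR T = F
g6 = g5 XOR x3 = F XOR F = F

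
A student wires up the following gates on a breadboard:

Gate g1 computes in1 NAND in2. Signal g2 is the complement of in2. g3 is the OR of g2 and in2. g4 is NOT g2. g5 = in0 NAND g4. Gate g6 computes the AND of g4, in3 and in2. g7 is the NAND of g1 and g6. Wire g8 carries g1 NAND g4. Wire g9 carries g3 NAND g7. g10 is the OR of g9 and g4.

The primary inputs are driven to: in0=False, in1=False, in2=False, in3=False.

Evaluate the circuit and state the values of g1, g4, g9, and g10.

g1 = True  g4 = False  g9 = False  g10 = False

g1 = in1 NAND in2 = False NAND False = True
g2 = NOT in2 = NOT False = True
g3 = g2 OR in2 = True OR False = True
g4 = NOT g2 = NOT True = False
g6 = g4 AND in3 AND in2 = False AND False AND False = False
g7 = g1 NAND g6 = True NAND False = True
g9 = g3 NAND g7 = True NAND True = False
g10 = g9 OR g4 = False OR False = False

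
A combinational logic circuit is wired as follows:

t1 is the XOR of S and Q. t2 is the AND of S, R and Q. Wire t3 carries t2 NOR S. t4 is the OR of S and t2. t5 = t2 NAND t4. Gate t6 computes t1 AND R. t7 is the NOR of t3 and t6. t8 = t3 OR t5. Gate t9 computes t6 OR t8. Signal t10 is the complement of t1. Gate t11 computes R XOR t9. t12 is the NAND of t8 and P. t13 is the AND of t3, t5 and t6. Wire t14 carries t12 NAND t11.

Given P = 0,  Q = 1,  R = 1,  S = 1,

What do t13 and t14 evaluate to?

t13 = 0  t14 = 0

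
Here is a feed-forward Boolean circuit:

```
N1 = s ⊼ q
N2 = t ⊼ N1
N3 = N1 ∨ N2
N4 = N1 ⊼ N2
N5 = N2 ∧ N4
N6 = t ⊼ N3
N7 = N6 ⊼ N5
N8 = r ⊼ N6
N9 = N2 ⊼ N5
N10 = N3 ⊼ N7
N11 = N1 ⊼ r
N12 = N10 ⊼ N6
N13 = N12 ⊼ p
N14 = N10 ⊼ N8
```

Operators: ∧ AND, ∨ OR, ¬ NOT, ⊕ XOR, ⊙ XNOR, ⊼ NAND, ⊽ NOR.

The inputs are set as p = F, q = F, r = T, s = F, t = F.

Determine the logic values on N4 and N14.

N4 = F, N14 = T

N1 = s NAND q = F NAND F = T
N2 = t NAND N1 = F NAND T = T
N3 = N1 OR N2 = T OR T = T
N4 = N1 NAND N2 = T NAND T = F
N5 = N2 AND N4 = T AND F = F
N6 = t NAND N3 = F NAND T = T
N7 = N6 NAND N5 = T NAND F = T
N8 = r NAND N6 = T NAND T = F
N10 = N3 NAND N7 = T NAND T = F
N14 = N10 NAND N8 = F NAND F = T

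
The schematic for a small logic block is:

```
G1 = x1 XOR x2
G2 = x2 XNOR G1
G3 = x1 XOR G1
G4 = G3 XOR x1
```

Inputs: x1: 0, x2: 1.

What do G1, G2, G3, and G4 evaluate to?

G1 = 1, G2 = 1, G3 = 1, G4 = 1

G1 = x1 XOR x2 = 0 XOR 1 = 1
G2 = x2 XNOR G1 = 1 XNOR 1 = 1
G3 = x1 XOR G1 = 0 XOR 1 = 1
G4 = G3 XOR x1 = 1 XOR 0 = 1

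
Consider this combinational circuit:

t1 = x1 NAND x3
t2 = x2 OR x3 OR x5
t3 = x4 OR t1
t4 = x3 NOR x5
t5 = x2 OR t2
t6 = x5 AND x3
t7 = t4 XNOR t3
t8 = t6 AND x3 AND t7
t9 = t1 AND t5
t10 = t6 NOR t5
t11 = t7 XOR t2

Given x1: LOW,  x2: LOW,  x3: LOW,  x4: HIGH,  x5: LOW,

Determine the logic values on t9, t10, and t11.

t1 = x1 NAND x3 = LOW NAND LOW = HIGH
t2 = x2 OR x3 OR x5 = LOW OR LOW OR LOW = LOW
t3 = x4 OR t1 = HIGH OR HIGH = HIGH
t4 = x3 NOR x5 = LOW NOR LOW = HIGH
t5 = x2 OR t2 = LOW OR LOW = LOW
t6 = x5 AND x3 = LOW AND LOW = LOW
t7 = t4 XNOR t3 = HIGH XNOR HIGH = HIGH
t9 = t1 AND t5 = HIGH AND LOW = LOW
t10 = t6 NOR t5 = LOW NOR LOW = HIGH
t11 = t7 XOR t2 = HIGH XOR LOW = HIGH

t9 = LOW, t10 = HIGH, t11 = HIGH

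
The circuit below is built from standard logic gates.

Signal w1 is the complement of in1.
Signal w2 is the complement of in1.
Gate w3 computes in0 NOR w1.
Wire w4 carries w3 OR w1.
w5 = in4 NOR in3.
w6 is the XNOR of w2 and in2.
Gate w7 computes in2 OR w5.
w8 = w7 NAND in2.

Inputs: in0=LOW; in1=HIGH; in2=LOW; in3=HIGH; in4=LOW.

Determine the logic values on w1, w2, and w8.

w1 = LOW; w2 = LOW; w8 = HIGH

w1 = NOT in1 = NOT HIGH = LOW
w2 = NOT in1 = NOT HIGH = LOW
w5 = in4 NOR in3 = LOW NOR HIGH = LOW
w7 = in2 OR w5 = LOW OR LOW = LOW
w8 = w7 NAND in2 = LOW NAND LOW = HIGH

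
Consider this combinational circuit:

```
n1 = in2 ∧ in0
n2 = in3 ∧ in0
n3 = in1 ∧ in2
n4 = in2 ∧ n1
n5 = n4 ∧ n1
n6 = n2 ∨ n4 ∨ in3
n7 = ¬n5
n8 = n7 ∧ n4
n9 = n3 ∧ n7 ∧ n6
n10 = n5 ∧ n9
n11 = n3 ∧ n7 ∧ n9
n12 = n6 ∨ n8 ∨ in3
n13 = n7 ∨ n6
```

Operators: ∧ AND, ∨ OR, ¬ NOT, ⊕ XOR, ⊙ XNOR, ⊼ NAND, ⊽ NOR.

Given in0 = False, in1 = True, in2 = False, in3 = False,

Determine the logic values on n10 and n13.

n1 = in2 AND in0 = False AND False = False
n2 = in3 AND in0 = False AND False = False
n3 = in1 AND in2 = True AND False = False
n4 = in2 AND n1 = False AND False = False
n5 = n4 AND n1 = False AND False = False
n6 = n2 OR n4 OR in3 = False OR False OR False = False
n7 = NOT n5 = NOT False = True
n9 = n3 AND n7 AND n6 = False AND True AND False = False
n10 = n5 AND n9 = False AND False = False
n13 = n7 OR n6 = True OR False = True

n10 = False  n13 = True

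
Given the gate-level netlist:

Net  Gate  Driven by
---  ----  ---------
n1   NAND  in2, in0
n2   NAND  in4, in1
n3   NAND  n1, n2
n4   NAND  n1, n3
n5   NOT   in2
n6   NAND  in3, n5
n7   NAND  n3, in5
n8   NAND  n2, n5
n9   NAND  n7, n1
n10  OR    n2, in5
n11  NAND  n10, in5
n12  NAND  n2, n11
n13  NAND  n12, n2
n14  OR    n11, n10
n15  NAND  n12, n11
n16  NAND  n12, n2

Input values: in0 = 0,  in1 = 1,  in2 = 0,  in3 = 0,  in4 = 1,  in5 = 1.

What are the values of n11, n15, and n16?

n2 = in4 NAND in1 = 1 NAND 1 = 0
n10 = n2 OR in5 = 0 OR 1 = 1
n11 = n10 NAND in5 = 1 NAND 1 = 0
n12 = n2 NAND n11 = 0 NAND 0 = 1
n15 = n12 NAND n11 = 1 NAND 0 = 1
n16 = n12 NAND n2 = 1 NAND 0 = 1

n11 = 0  n15 = 1  n16 = 1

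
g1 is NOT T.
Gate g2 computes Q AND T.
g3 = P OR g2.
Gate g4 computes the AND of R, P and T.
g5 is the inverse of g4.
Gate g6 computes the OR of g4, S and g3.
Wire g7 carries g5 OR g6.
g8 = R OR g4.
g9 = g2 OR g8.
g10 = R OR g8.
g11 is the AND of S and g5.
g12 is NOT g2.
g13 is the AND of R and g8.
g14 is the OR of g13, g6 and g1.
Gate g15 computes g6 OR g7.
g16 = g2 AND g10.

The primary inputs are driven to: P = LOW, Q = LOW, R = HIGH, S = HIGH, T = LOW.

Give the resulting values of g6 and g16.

g6 = HIGH; g16 = LOW

g2 = Q AND T = LOW AND LOW = LOW
g3 = P OR g2 = LOW OR LOW = LOW
g4 = R AND P AND T = HIGH AND LOW AND LOW = LOW
g6 = g4 OR S OR g3 = LOW OR HIGH OR LOW = HIGH
g8 = R OR g4 = HIGH OR LOW = HIGH
g10 = R OR g8 = HIGH OR HIGH = HIGH
g16 = g2 AND g10 = LOW AND HIGH = LOW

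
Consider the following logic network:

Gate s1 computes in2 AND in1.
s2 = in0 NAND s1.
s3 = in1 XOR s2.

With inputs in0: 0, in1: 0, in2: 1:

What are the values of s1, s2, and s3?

s1 = 0  s2 = 1  s3 = 1

s1 = in2 AND in1 = 1 AND 0 = 0
s2 = in0 NAND s1 = 0 NAND 0 = 1
s3 = in1 XOR s2 = 0 XOR 1 = 1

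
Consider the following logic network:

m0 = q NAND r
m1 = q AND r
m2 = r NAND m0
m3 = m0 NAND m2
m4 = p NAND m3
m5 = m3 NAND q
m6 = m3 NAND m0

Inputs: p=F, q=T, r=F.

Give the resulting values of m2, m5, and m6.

m2 = T, m5 = T, m6 = T

m0 = q NAND r = T NAND F = T
m2 = r NAND m0 = F NAND T = T
m3 = m0 NAND m2 = T NAND T = F
m5 = m3 NAND q = F NAND T = T
m6 = m3 NAND m0 = F NAND T = T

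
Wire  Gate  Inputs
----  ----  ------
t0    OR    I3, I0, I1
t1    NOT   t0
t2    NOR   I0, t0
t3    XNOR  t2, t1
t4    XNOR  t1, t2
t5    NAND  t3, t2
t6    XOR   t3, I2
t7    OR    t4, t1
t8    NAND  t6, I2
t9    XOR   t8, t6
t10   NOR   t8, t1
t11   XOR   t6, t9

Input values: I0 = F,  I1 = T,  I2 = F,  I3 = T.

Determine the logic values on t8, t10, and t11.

t8 = T  t10 = F  t11 = T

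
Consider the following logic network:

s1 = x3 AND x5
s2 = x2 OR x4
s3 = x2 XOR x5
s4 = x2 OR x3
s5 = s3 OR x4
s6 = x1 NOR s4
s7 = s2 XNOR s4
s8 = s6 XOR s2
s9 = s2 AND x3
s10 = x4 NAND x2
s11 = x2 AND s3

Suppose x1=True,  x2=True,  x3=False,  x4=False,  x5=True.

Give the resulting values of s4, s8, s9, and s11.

s2 = x2 OR x4 = True OR False = True
s3 = x2 XOR x5 = True XOR True = False
s4 = x2 OR x3 = True OR False = True
s6 = x1 NOR s4 = True NOR True = False
s8 = s6 XOR s2 = False XOR True = True
s9 = s2 AND x3 = True AND False = False
s11 = x2 AND s3 = True AND False = False

s4 = True, s8 = True, s9 = False, s11 = False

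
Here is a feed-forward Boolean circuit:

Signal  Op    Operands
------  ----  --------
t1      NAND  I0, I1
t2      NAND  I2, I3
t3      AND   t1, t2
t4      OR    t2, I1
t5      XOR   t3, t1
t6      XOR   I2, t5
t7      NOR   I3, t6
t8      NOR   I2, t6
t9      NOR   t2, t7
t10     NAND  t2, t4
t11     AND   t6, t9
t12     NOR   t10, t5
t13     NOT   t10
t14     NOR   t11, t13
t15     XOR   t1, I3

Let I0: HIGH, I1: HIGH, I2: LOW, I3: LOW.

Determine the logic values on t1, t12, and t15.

t1 = LOW, t12 = HIGH, t15 = LOW

t1 = I0 NAND I1 = HIGH NAND HIGH = LOW
t2 = I2 NAND I3 = LOW NAND LOW = HIGH
t3 = t1 AND t2 = LOW AND HIGH = LOW
t4 = t2 OR I1 = HIGH OR HIGH = HIGH
t5 = t3 XOR t1 = LOW XOR LOW = LOW
t10 = t2 NAND t4 = HIGH NAND HIGH = LOW
t12 = t10 NOR t5 = LOW NOR LOW = HIGH
t15 = t1 XOR I3 = LOW XOR LOW = LOW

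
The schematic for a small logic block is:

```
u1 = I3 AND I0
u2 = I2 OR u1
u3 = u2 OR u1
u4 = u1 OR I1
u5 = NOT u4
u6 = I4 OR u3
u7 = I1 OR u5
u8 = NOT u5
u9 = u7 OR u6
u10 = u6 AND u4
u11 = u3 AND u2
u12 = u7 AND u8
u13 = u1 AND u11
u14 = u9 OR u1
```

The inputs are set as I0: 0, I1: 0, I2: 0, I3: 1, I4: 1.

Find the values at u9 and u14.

u9 = 1, u14 = 1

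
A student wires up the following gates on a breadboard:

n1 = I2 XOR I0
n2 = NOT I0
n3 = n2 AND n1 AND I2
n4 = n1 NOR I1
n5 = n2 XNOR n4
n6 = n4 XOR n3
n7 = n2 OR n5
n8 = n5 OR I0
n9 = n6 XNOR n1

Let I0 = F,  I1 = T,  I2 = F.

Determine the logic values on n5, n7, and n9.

n1 = I2 XOR I0 = F XOR F = F
n2 = NOT I0 = NOT F = T
n3 = n2 AND n1 AND I2 = T AND F AND F = F
n4 = n1 NOR I1 = F NOR T = F
n5 = n2 XNOR n4 = T XNOR F = F
n6 = n4 XOR n3 = F XOR F = F
n7 = n2 OR n5 = T OR F = T
n9 = n6 XNOR n1 = F XNOR F = T

n5 = F, n7 = T, n9 = T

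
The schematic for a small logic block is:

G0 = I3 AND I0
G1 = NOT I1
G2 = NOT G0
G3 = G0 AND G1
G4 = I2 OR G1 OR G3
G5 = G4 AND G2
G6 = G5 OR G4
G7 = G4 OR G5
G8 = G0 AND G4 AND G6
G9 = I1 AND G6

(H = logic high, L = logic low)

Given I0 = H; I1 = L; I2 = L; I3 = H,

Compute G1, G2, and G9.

G0 = I3 AND I0 = H AND H = H
G1 = NOT I1 = NOT L = H
G2 = NOT G0 = NOT H = L
G3 = G0 AND G1 = H AND H = H
G4 = I2 OR G1 OR G3 = L OR H OR H = H
G5 = G4 AND G2 = H AND L = L
G6 = G5 OR G4 = L OR H = H
G9 = I1 AND G6 = L AND H = L

G1 = H, G2 = L, G9 = L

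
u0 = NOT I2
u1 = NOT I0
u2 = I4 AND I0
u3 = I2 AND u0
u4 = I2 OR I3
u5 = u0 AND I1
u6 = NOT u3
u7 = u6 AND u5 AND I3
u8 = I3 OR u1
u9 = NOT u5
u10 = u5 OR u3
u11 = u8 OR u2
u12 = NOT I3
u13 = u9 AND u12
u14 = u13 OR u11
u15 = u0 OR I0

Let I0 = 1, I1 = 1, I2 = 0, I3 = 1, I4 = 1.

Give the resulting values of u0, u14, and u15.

u0 = NOT I2 = NOT 0 = 1
u1 = NOT I0 = NOT 1 = 0
u2 = I4 AND I0 = 1 AND 1 = 1
u5 = u0 AND I1 = 1 AND 1 = 1
u8 = I3 OR u1 = 1 OR 0 = 1
u9 = NOT u5 = NOT 1 = 0
u11 = u8 OR u2 = 1 OR 1 = 1
u12 = NOT I3 = NOT 1 = 0
u13 = u9 AND u12 = 0 AND 0 = 0
u14 = u13 OR u11 = 0 OR 1 = 1
u15 = u0 OR I0 = 1 OR 1 = 1

u0 = 1, u14 = 1, u15 = 1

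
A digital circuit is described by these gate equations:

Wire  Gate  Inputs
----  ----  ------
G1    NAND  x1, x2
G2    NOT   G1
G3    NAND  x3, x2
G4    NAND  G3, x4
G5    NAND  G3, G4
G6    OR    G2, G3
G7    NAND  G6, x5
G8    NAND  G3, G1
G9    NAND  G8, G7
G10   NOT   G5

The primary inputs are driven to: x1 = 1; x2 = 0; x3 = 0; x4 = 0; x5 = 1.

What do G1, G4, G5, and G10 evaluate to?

G1 = 1, G4 = 1, G5 = 0, G10 = 1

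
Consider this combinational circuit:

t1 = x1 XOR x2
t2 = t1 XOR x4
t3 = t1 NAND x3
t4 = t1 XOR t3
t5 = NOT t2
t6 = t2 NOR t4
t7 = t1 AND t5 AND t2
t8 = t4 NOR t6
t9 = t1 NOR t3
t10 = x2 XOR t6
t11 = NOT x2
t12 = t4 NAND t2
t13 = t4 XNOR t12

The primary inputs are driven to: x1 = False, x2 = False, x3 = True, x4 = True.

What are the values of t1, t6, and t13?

t1 = x1 XOR x2 = False XOR False = False
t2 = t1 XOR x4 = False XOR True = True
t3 = t1 NAND x3 = False NAND True = True
t4 = t1 XOR t3 = False XOR True = True
t6 = t2 NOR t4 = True NOR True = False
t12 = t4 NAND t2 = True NAND True = False
t13 = t4 XNOR t12 = True XNOR False = False

t1 = False  t6 = False  t13 = False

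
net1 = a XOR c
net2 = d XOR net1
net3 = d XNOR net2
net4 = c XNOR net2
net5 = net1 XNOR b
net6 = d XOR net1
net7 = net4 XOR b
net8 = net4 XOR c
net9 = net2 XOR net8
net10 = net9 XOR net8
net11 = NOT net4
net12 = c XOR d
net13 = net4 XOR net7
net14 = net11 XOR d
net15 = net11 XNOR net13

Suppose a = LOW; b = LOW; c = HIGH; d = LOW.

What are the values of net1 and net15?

net1 = a XOR c = LOW XOR HIGH = HIGH
net2 = d XOR net1 = LOW XOR HIGH = HIGH
net4 = c XNOR net2 = HIGH XNOR HIGH = HIGH
net7 = net4 XOR b = HIGH XOR LOW = HIGH
net11 = NOT net4 = NOT HIGH = LOW
net13 = net4 XOR net7 = HIGH XOR HIGH = LOW
net15 = net11 XNOR net13 = LOW XNOR LOW = HIGH

net1 = HIGH  net15 = HIGH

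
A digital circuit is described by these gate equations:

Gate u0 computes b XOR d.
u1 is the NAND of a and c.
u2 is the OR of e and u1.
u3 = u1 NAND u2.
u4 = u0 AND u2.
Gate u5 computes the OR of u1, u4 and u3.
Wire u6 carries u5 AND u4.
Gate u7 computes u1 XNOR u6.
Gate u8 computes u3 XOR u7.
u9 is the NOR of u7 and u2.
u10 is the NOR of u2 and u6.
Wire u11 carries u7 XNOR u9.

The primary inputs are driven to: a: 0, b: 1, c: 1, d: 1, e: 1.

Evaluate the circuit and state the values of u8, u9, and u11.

u8 = 0; u9 = 0; u11 = 1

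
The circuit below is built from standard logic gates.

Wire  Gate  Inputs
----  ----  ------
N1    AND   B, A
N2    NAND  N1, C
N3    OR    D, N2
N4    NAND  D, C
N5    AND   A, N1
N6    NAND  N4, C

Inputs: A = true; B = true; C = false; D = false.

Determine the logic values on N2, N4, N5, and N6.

N2 = true, N4 = true, N5 = true, N6 = true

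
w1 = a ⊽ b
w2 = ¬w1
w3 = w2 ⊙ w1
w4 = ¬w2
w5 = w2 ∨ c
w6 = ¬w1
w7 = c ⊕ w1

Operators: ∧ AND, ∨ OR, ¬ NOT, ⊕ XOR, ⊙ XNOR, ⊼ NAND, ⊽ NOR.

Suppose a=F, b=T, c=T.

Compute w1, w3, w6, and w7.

w1 = F  w3 = F  w6 = T  w7 = T

w1 = a NOR b = F NOR T = F
w2 = NOT w1 = NOT F = T
w3 = w2 XNOR w1 = T XNOR F = F
w6 = NOT w1 = NOT F = T
w7 = c XOR w1 = T XOR F = T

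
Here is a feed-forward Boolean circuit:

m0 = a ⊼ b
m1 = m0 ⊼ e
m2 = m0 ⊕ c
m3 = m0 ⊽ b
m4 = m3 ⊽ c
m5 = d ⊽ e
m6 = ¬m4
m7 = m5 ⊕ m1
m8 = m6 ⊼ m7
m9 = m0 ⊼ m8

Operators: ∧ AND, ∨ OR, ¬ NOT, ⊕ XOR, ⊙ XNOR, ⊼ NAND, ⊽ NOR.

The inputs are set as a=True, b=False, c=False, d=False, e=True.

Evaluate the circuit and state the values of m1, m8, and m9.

m0 = a NAND b = True NAND False = True
m1 = m0 NAND e = True NAND True = False
m3 = m0 NOR b = True NOR False = False
m4 = m3 NOR c = False NOR False = True
m5 = d NOR e = False NOR True = False
m6 = NOT m4 = NOT True = False
m7 = m5 XOR m1 = False XOR False = False
m8 = m6 NAND m7 = False NAND False = True
m9 = m0 NAND m8 = True NAND True = False

m1 = False, m8 = True, m9 = False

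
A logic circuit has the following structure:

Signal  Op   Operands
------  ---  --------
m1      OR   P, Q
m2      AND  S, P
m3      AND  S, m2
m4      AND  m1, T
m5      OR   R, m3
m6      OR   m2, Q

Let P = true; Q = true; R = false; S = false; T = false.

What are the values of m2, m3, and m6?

m2 = false, m3 = false, m6 = true

m2 = S AND P = false AND true = false
m3 = S AND m2 = false AND false = false
m6 = m2 OR Q = false OR true = true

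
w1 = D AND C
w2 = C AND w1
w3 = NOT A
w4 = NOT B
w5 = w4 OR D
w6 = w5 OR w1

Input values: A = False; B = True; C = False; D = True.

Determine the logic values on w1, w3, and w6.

w1 = False  w3 = True  w6 = True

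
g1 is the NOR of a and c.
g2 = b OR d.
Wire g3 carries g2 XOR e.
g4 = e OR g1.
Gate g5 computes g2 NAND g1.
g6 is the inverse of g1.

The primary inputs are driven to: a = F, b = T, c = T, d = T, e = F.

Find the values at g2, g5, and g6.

g2 = T, g5 = T, g6 = T

g1 = a NOR c = F NOR T = F
g2 = b OR d = T OR T = T
g5 = g2 NAND g1 = T NAND F = T
g6 = NOT g1 = NOT F = T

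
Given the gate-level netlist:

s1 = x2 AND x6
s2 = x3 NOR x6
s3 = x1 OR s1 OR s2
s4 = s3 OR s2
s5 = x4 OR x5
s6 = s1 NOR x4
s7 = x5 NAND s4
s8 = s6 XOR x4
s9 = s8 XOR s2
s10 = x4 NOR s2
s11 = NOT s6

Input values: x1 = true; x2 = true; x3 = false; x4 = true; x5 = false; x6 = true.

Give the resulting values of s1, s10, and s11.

s1 = x2 AND x6 = true AND true = true
s2 = x3 NOR x6 = false NOR true = false
s6 = s1 NOR x4 = true NOR true = false
s10 = x4 NOR s2 = true NOR false = false
s11 = NOT s6 = NOT false = true

s1 = true  s10 = false  s11 = true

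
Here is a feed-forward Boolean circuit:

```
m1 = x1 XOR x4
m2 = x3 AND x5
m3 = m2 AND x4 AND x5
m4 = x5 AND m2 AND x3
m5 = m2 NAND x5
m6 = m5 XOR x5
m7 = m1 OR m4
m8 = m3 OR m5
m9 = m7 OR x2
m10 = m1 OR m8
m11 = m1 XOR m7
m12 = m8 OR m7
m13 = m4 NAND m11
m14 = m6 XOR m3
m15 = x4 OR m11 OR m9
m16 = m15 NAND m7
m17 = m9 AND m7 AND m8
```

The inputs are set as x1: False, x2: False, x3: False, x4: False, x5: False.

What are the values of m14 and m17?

m14 = True  m17 = False

m1 = x1 XOR x4 = False XOR False = False
m2 = x3 AND x5 = False AND False = False
m3 = m2 AND x4 AND x5 = False AND False AND False = False
m4 = x5 AND m2 AND x3 = False AND False AND False = False
m5 = m2 NAND x5 = False NAND False = True
m6 = m5 XOR x5 = True XOR False = True
m7 = m1 OR m4 = False OR False = False
m8 = m3 OR m5 = False OR True = True
m9 = m7 OR x2 = False OR False = False
m14 = m6 XOR m3 = True XOR False = True
m17 = m9 AND m7 AND m8 = False AND False AND True = False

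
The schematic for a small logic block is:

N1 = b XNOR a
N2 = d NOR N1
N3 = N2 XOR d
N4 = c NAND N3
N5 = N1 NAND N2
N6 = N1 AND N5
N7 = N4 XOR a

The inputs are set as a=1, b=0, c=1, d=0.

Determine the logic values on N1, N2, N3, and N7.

N1 = b XNOR a = 0 XNOR 1 = 0
N2 = d NOR N1 = 0 NOR 0 = 1
N3 = N2 XOR d = 1 XOR 0 = 1
N4 = c NAND N3 = 1 NAND 1 = 0
N7 = N4 XOR a = 0 XOR 1 = 1

N1 = 0, N2 = 1, N3 = 1, N7 = 1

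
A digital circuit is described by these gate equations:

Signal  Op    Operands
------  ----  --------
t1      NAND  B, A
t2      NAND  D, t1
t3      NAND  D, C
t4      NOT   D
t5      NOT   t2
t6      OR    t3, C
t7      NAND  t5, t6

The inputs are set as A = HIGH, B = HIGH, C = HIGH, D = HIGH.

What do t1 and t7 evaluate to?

t1 = LOW; t7 = HIGH

t1 = B NAND A = HIGH NAND HIGH = LOW
t2 = D NAND t1 = HIGH NAND LOW = HIGH
t3 = D NAND C = HIGH NAND HIGH = LOW
t5 = NOT t2 = NOT HIGH = LOW
t6 = t3 OR C = LOW OR HIGH = HIGH
t7 = t5 NAND t6 = LOW NAND HIGH = HIGH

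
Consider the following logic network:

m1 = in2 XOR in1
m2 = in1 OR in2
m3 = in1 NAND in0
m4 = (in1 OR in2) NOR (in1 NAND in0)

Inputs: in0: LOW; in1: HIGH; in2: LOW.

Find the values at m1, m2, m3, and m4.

m1 = HIGH  m2 = HIGH  m3 = HIGH  m4 = LOW

m1 = LOW XOR HIGH = HIGH
m2 = HIGH OR LOW = HIGH
m3 = HIGH NAND LOW = HIGH
m4 = (HIGH OR LOW) NOR (HIGH NAND LOW) = LOW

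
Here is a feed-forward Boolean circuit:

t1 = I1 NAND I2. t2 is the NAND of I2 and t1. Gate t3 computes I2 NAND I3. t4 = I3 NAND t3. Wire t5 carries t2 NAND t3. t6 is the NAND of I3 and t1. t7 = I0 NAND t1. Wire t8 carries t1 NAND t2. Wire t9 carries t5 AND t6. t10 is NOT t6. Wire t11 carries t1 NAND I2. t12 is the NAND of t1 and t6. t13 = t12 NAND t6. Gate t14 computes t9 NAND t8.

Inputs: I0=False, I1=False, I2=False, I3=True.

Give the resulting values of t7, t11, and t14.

t1 = I1 NAND I2 = False NAND False = True
t2 = I2 NAND t1 = False NAND True = True
t3 = I2 NAND I3 = False NAND True = True
t5 = t2 NAND t3 = True NAND True = False
t6 = I3 NAND t1 = True NAND True = False
t7 = I0 NAND t1 = False NAND True = True
t8 = t1 NAND t2 = True NAND True = False
t9 = t5 AND t6 = False AND False = False
t11 = t1 NAND I2 = True NAND False = True
t14 = t9 NAND t8 = False NAND False = True

t7 = True; t11 = True; t14 = True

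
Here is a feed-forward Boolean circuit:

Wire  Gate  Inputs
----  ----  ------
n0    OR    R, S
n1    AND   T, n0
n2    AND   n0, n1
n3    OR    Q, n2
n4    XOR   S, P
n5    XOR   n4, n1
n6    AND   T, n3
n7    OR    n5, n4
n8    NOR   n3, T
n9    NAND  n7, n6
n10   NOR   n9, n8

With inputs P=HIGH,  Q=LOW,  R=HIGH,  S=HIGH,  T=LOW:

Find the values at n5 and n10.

n5 = LOW, n10 = LOW

n0 = R OR S = HIGH OR HIGH = HIGH
n1 = T AND n0 = LOW AND HIGH = LOW
n2 = n0 AND n1 = HIGH AND LOW = LOW
n3 = Q OR n2 = LOW OR LOW = LOW
n4 = S XOR P = HIGH XOR HIGH = LOW
n5 = n4 XOR n1 = LOW XOR LOW = LOW
n6 = T AND n3 = LOW AND LOW = LOW
n7 = n5 OR n4 = LOW OR LOW = LOW
n8 = n3 NOR T = LOW NOR LOW = HIGH
n9 = n7 NAND n6 = LOW NAND LOW = HIGH
n10 = n9 NOR n8 = HIGH NOR HIGH = LOW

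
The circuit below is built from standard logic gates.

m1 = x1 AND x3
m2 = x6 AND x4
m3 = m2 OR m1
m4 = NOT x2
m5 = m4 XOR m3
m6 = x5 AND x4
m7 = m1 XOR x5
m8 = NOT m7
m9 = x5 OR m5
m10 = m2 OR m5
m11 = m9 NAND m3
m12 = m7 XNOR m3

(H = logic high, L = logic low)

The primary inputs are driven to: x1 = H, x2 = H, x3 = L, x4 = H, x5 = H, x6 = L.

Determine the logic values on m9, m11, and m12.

m1 = x1 AND x3 = H AND L = L
m2 = x6 AND x4 = L AND H = L
m3 = m2 OR m1 = L OR L = L
m4 = NOT x2 = NOT H = L
m5 = m4 XOR m3 = L XOR L = L
m7 = m1 XOR x5 = L XOR H = H
m9 = x5 OR m5 = H OR L = H
m11 = m9 NAND m3 = H NAND L = H
m12 = m7 XNOR m3 = H XNOR L = L

m9 = H, m11 = H, m12 = L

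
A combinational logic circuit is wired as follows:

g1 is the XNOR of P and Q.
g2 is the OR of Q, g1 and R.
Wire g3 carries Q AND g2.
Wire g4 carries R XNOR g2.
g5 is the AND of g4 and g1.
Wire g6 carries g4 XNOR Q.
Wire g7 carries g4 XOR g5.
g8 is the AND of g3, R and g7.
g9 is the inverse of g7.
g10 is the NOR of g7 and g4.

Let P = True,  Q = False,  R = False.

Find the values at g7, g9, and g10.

g7 = True, g9 = False, g10 = False

g1 = P XNOR Q = True XNOR False = False
g2 = Q OR g1 OR R = False OR False OR False = False
g4 = R XNOR g2 = False XNOR False = True
g5 = g4 AND g1 = True AND False = False
g7 = g4 XOR g5 = True XOR False = True
g9 = NOT g7 = NOT True = False
g10 = g7 NOR g4 = True NOR True = False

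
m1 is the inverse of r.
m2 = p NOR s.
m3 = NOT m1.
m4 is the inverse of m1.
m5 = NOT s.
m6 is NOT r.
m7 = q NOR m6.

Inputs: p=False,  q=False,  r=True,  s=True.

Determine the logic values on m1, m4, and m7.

m1 = False  m4 = True  m7 = True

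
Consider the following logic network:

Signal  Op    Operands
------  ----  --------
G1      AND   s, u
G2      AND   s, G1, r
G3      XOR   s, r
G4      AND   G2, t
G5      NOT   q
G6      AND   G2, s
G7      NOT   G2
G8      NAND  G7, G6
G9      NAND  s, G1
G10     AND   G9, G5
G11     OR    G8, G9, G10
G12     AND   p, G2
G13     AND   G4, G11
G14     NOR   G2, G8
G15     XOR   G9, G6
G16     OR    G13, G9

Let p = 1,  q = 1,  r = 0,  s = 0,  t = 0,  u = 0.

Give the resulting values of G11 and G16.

G1 = s AND u = 0 AND 0 = 0
G2 = s AND G1 AND r = 0 AND 0 AND 0 = 0
G4 = G2 AND t = 0 AND 0 = 0
G5 = NOT q = NOT 1 = 0
G6 = G2 AND s = 0 AND 0 = 0
G7 = NOT G2 = NOT 0 = 1
G8 = G7 NAND G6 = 1 NAND 0 = 1
G9 = s NAND G1 = 0 NAND 0 = 1
G10 = G9 AND G5 = 1 AND 0 = 0
G11 = G8 OR G9 OR G10 = 1 OR 1 OR 0 = 1
G13 = G4 AND G11 = 0 AND 1 = 0
G16 = G13 OR G9 = 0 OR 1 = 1

G11 = 1, G16 = 1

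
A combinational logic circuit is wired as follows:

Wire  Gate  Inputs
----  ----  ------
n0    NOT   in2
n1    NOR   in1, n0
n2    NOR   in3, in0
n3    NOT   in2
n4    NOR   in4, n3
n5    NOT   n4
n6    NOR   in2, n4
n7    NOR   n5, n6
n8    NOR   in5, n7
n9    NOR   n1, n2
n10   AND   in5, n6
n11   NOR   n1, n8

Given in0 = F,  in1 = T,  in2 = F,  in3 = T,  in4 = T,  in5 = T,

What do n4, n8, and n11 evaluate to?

n0 = NOT in2 = NOT F = T
n1 = in1 NOR n0 = T NOR T = F
n3 = NOT in2 = NOT F = T
n4 = in4 NOR n3 = T NOR T = F
n5 = NOT n4 = NOT F = T
n6 = in2 NOR n4 = F NOR F = T
n7 = n5 NOR n6 = T NOR T = F
n8 = in5 NOR n7 = T NOR F = F
n11 = n1 NOR n8 = F NOR F = T

n4 = F; n8 = F; n11 = T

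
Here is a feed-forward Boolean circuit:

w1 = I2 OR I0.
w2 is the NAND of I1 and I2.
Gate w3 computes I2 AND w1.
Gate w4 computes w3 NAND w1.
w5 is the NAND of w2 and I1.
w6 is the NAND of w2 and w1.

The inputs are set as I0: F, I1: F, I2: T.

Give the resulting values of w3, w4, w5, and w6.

w3 = T; w4 = F; w5 = T; w6 = F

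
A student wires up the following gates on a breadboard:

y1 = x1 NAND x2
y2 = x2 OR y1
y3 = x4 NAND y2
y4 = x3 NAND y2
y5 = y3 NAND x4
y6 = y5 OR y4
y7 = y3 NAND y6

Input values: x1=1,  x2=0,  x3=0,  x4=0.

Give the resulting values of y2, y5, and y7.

y2 = 1  y5 = 1  y7 = 0

y1 = x1 NAND x2 = 1 NAND 0 = 1
y2 = x2 OR y1 = 0 OR 1 = 1
y3 = x4 NAND y2 = 0 NAND 1 = 1
y4 = x3 NAND y2 = 0 NAND 1 = 1
y5 = y3 NAND x4 = 1 NAND 0 = 1
y6 = y5 OR y4 = 1 OR 1 = 1
y7 = y3 NAND y6 = 1 NAND 1 = 0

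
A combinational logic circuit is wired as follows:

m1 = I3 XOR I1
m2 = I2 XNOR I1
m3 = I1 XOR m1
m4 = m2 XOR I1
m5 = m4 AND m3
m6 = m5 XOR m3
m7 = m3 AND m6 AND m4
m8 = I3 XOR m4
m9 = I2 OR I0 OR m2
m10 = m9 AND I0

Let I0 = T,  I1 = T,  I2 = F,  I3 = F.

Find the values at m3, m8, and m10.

m1 = I3 XOR I1 = F XOR T = T
m2 = I2 XNOR I1 = F XNOR T = F
m3 = I1 XOR m1 = T XOR T = F
m4 = m2 XOR I1 = F XOR T = T
m8 = I3 XOR m4 = F XOR T = T
m9 = I2 OR I0 OR m2 = F OR T OR F = T
m10 = m9 AND I0 = T AND T = T

m3 = F  m8 = T  m10 = T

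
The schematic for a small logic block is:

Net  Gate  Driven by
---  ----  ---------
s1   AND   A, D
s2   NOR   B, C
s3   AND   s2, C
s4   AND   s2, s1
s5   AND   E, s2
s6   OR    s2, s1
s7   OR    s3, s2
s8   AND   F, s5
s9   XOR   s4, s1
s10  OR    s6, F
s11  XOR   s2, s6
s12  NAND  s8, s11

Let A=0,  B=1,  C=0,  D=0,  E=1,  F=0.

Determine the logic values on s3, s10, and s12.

s3 = 0; s10 = 0; s12 = 1

s1 = A AND D = 0 AND 0 = 0
s2 = B NOR C = 1 NOR 0 = 0
s3 = s2 AND C = 0 AND 0 = 0
s5 = E AND s2 = 1 AND 0 = 0
s6 = s2 OR s1 = 0 OR 0 = 0
s8 = F AND s5 = 0 AND 0 = 0
s10 = s6 OR F = 0 OR 0 = 0
s11 = s2 XOR s6 = 0 XOR 0 = 0
s12 = s8 NAND s11 = 0 NAND 0 = 1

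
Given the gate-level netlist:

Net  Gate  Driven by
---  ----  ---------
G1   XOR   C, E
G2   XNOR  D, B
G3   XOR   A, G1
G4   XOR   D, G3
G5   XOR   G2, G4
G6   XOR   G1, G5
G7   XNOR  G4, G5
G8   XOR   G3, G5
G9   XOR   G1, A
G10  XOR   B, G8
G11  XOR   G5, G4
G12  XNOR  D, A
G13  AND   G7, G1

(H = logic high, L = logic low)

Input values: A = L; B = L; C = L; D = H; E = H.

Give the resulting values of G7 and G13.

G1 = C XOR E = L XOR H = H
G2 = D XNOR B = H XNOR L = L
G3 = A XOR G1 = L XOR H = H
G4 = D XOR G3 = H XOR H = L
G5 = G2 XOR G4 = L XOR L = L
G7 = G4 XNOR G5 = L XNOR L = H
G13 = G7 AND G1 = H AND H = H

G7 = H  G13 = H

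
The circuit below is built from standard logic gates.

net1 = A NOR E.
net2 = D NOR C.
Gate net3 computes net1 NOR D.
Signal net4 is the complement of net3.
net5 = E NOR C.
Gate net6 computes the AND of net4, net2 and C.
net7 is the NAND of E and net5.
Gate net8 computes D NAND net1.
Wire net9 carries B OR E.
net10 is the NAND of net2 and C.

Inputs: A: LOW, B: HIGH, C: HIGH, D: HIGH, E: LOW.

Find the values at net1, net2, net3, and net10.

net1 = A NOR E = LOW NOR LOW = HIGH
net2 = D NOR C = HIGH NOR HIGH = LOW
net3 = net1 NOR D = HIGH NOR HIGH = LOW
net10 = net2 NAND C = LOW NAND HIGH = HIGH

net1 = HIGH  net2 = LOW  net3 = LOW  net10 = HIGH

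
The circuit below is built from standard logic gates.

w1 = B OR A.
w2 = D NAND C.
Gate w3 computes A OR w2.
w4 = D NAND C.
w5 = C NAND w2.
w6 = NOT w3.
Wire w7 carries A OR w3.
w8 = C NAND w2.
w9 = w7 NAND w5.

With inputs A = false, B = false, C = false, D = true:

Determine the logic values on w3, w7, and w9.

w3 = true, w7 = true, w9 = false

w2 = D NAND C = true NAND false = true
w3 = A OR w2 = false OR true = true
w5 = C NAND w2 = false NAND true = true
w7 = A OR w3 = false OR true = true
w9 = w7 NAND w5 = true NAND true = false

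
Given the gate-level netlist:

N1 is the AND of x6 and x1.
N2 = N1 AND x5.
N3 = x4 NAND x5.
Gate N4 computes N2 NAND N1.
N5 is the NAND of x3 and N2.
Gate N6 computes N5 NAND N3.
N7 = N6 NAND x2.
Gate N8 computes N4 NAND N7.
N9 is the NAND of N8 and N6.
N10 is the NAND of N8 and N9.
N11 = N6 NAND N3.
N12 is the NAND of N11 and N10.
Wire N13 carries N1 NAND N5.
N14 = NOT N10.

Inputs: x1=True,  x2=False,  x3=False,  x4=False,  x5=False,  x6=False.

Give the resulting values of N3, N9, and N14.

N3 = True, N9 = True, N14 = False

N1 = x6 AND x1 = False AND True = False
N2 = N1 AND x5 = False AND False = False
N3 = x4 NAND x5 = False NAND False = True
N4 = N2 NAND N1 = False NAND False = True
N5 = x3 NAND N2 = False NAND False = True
N6 = N5 NAND N3 = True NAND True = False
N7 = N6 NAND x2 = False NAND False = True
N8 = N4 NAND N7 = True NAND True = False
N9 = N8 NAND N6 = False NAND False = True
N10 = N8 NAND N9 = False NAND True = True
N14 = NOT N10 = NOT True = False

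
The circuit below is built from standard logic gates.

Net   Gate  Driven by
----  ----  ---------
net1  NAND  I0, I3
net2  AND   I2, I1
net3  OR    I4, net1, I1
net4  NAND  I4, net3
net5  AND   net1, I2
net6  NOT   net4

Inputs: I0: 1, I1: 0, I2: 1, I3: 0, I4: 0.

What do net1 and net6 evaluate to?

net1 = I0 NAND I3 = 1 NAND 0 = 1
net3 = I4 OR net1 OR I1 = 0 OR 1 OR 0 = 1
net4 = I4 NAND net3 = 0 NAND 1 = 1
net6 = NOT net4 = NOT 1 = 0

net1 = 1, net6 = 0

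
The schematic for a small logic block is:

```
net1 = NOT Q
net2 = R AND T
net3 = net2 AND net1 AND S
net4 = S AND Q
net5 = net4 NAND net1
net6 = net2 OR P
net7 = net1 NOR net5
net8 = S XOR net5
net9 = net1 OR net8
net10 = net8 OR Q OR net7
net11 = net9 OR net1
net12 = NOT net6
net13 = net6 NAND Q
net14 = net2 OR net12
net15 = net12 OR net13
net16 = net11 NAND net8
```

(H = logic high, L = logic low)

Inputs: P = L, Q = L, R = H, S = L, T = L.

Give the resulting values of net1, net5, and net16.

net1 = H  net5 = H  net16 = L

net1 = NOT Q = NOT L = H
net4 = S AND Q = L AND L = L
net5 = net4 NAND net1 = L NAND H = H
net8 = S XOR net5 = L XOR H = H
net9 = net1 OR net8 = H OR H = H
net11 = net9 OR net1 = H OR H = H
net16 = net11 NAND net8 = H NAND H = L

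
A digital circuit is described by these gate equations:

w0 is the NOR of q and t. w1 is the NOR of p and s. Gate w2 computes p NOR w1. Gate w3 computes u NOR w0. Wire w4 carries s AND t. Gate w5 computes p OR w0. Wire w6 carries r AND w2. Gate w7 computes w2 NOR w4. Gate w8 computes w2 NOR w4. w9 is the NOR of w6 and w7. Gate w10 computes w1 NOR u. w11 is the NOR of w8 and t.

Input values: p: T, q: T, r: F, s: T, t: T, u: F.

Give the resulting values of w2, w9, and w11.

w2 = F, w9 = T, w11 = F

w1 = p NOR s = T NOR T = F
w2 = p NOR w1 = T NOR F = F
w4 = s AND t = T AND T = T
w6 = r AND w2 = F AND F = F
w7 = w2 NOR w4 = F NOR T = F
w8 = w2 NOR w4 = F NOR T = F
w9 = w6 NOR w7 = F NOR F = T
w11 = w8 NOR t = F NOR T = F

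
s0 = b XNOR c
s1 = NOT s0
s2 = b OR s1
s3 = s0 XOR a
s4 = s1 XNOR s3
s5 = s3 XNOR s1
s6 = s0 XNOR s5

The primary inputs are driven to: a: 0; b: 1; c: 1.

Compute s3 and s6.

s3 = 1  s6 = 0

s0 = b XNOR c = 1 XNOR 1 = 1
s1 = NOT s0 = NOT 1 = 0
s3 = s0 XOR a = 1 XOR 0 = 1
s5 = s3 XNOR s1 = 1 XNOR 0 = 0
s6 = s0 XNOR s5 = 1 XNOR 0 = 0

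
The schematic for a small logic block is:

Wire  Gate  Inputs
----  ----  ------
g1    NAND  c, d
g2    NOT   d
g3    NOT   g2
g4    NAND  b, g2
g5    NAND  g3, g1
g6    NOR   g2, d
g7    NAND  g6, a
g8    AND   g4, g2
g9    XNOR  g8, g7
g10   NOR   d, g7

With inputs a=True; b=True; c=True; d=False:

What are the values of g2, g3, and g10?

g2 = True  g3 = False  g10 = False

g2 = NOT d = NOT False = True
g3 = NOT g2 = NOT True = False
g6 = g2 NOR d = True NOR False = False
g7 = g6 NAND a = False NAND True = True
g10 = d NOR g7 = False NOR True = False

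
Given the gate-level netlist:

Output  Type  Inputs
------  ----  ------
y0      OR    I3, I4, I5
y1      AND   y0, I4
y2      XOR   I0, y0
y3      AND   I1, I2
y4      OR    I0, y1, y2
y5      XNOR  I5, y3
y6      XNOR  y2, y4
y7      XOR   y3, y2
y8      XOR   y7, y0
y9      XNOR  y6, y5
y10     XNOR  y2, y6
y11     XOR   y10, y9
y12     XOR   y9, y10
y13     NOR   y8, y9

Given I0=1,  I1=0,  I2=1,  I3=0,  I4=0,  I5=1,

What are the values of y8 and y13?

y8 = 1, y13 = 0

y0 = I3 OR I4 OR I5 = 0 OR 0 OR 1 = 1
y1 = y0 AND I4 = 1 AND 0 = 0
y2 = I0 XOR y0 = 1 XOR 1 = 0
y3 = I1 AND I2 = 0 AND 1 = 0
y4 = I0 OR y1 OR y2 = 1 OR 0 OR 0 = 1
y5 = I5 XNOR y3 = 1 XNOR 0 = 0
y6 = y2 XNOR y4 = 0 XNOR 1 = 0
y7 = y3 XOR y2 = 0 XOR 0 = 0
y8 = y7 XOR y0 = 0 XOR 1 = 1
y9 = y6 XNOR y5 = 0 XNOR 0 = 1
y13 = y8 NOR y9 = 1 NOR 1 = 0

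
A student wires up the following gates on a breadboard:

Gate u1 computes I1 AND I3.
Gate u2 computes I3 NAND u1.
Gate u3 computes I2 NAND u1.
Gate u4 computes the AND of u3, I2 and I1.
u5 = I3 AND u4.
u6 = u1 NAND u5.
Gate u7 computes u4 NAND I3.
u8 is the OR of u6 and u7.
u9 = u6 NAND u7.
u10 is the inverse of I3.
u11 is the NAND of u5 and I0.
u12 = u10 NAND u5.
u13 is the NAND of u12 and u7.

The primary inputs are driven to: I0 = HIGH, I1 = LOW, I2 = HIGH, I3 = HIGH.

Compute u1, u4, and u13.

u1 = LOW, u4 = LOW, u13 = LOW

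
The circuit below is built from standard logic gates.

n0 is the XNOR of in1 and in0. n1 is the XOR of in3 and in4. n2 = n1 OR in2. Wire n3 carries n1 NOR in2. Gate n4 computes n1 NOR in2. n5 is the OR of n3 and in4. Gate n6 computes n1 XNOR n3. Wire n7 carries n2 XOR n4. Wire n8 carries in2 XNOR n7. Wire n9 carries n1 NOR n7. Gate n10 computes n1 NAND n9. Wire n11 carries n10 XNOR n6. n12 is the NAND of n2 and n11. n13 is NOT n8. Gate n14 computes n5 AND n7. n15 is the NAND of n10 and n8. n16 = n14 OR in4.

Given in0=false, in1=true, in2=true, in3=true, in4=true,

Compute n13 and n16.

n1 = in3 XOR in4 = true XOR true = false
n2 = n1 OR in2 = false OR true = true
n3 = n1 NOR in2 = false NOR true = false
n4 = n1 NOR in2 = false NOR true = false
n5 = n3 OR in4 = false OR true = true
n7 = n2 XOR n4 = true XOR false = true
n8 = in2 XNOR n7 = true XNOR true = true
n13 = NOT n8 = NOT true = false
n14 = n5 AND n7 = true AND true = true
n16 = n14 OR in4 = true OR true = true

n13 = false  n16 = true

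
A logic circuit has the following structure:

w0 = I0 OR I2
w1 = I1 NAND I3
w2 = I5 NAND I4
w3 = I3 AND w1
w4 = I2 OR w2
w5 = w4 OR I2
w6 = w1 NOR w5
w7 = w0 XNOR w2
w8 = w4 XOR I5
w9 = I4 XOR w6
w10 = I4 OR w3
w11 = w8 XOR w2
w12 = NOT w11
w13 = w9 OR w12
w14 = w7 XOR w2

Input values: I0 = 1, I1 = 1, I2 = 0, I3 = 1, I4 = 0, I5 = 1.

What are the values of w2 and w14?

w2 = 1, w14 = 0

w0 = I0 OR I2 = 1 OR 0 = 1
w2 = I5 NAND I4 = 1 NAND 0 = 1
w7 = w0 XNOR w2 = 1 XNOR 1 = 1
w14 = w7 XOR w2 = 1 XOR 1 = 0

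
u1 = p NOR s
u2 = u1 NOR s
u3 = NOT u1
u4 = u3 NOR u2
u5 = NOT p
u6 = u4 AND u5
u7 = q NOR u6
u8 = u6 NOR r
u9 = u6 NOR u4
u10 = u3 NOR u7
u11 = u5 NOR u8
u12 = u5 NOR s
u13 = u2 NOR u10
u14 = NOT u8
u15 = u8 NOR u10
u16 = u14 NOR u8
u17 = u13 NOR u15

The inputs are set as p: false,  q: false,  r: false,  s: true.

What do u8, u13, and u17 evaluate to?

u1 = p NOR s = false NOR true = false
u2 = u1 NOR s = false NOR true = false
u3 = NOT u1 = NOT false = true
u4 = u3 NOR u2 = true NOR false = false
u5 = NOT p = NOT false = true
u6 = u4 AND u5 = false AND true = false
u7 = q NOR u6 = false NOR false = true
u8 = u6 NOR r = false NOR false = true
u10 = u3 NOR u7 = true NOR true = false
u13 = u2 NOR u10 = false NOR false = true
u15 = u8 NOR u10 = true NOR false = false
u17 = u13 NOR u15 = true NOR false = false

u8 = true; u13 = true; u17 = false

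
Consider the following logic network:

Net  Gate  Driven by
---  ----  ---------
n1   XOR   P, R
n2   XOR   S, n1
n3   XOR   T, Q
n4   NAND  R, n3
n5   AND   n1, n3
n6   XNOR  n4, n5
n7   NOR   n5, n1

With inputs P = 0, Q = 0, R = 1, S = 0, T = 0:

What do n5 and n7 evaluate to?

n1 = P XOR R = 0 XOR 1 = 1
n3 = T XOR Q = 0 XOR 0 = 0
n5 = n1 AND n3 = 1 AND 0 = 0
n7 = n5 NOR n1 = 0 NOR 1 = 0

n5 = 0, n7 = 0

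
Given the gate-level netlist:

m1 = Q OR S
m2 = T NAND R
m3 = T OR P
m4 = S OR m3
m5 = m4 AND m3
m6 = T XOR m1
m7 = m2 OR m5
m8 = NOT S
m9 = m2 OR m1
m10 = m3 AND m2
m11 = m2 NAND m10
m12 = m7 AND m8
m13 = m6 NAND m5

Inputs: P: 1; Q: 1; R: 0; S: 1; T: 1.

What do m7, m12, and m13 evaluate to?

m7 = 1  m12 = 0  m13 = 1

m1 = Q OR S = 1 OR 1 = 1
m2 = T NAND R = 1 NAND 0 = 1
m3 = T OR P = 1 OR 1 = 1
m4 = S OR m3 = 1 OR 1 = 1
m5 = m4 AND m3 = 1 AND 1 = 1
m6 = T XOR m1 = 1 XOR 1 = 0
m7 = m2 OR m5 = 1 OR 1 = 1
m8 = NOT S = NOT 1 = 0
m12 = m7 AND m8 = 1 AND 0 = 0
m13 = m6 NAND m5 = 0 NAND 1 = 1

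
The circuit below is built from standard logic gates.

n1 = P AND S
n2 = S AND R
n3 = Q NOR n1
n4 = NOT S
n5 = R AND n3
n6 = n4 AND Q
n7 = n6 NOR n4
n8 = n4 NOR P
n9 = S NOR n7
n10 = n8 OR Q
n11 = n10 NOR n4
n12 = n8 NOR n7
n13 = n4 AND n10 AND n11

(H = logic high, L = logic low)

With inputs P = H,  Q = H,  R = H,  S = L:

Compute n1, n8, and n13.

n1 = P AND S = H AND L = L
n4 = NOT S = NOT L = H
n8 = n4 NOR P = H NOR H = L
n10 = n8 OR Q = L OR H = H
n11 = n10 NOR n4 = H NOR H = L
n13 = n4 AND n10 AND n11 = H AND H AND L = L

n1 = L; n8 = L; n13 = L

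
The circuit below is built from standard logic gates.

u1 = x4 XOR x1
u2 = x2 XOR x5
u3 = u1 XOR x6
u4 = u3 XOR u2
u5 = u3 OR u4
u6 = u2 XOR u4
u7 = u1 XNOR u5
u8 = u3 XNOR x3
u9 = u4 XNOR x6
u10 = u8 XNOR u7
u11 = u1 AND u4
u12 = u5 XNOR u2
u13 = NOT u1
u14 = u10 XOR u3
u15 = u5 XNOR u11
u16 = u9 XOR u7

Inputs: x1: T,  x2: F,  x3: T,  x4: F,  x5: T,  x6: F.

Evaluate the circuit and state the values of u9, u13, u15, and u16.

u9 = T, u13 = F, u15 = F, u16 = F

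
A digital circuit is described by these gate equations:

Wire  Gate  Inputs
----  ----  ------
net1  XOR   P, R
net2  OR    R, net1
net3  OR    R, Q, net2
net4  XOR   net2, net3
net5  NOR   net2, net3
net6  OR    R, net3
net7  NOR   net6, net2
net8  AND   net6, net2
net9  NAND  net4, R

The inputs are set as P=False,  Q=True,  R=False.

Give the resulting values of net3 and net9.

net3 = True; net9 = True

net1 = P XOR R = False XOR False = False
net2 = R OR net1 = False OR False = False
net3 = R OR Q OR net2 = False OR True OR False = True
net4 = net2 XOR net3 = False XOR True = True
net9 = net4 NAND R = True NAND False = True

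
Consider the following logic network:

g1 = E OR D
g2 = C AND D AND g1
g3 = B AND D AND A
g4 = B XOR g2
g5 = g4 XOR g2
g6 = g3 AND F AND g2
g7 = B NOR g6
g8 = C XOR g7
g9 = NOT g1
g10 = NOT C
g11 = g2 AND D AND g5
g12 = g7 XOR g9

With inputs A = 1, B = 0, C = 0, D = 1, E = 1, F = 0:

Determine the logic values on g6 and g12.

g1 = E OR D = 1 OR 1 = 1
g2 = C AND D AND g1 = 0 AND 1 AND 1 = 0
g3 = B AND D AND A = 0 AND 1 AND 1 = 0
g6 = g3 AND F AND g2 = 0 AND 0 AND 0 = 0
g7 = B NOR g6 = 0 NOR 0 = 1
g9 = NOT g1 = NOT 1 = 0
g12 = g7 XOR g9 = 1 XOR 0 = 1

g6 = 0, g12 = 1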